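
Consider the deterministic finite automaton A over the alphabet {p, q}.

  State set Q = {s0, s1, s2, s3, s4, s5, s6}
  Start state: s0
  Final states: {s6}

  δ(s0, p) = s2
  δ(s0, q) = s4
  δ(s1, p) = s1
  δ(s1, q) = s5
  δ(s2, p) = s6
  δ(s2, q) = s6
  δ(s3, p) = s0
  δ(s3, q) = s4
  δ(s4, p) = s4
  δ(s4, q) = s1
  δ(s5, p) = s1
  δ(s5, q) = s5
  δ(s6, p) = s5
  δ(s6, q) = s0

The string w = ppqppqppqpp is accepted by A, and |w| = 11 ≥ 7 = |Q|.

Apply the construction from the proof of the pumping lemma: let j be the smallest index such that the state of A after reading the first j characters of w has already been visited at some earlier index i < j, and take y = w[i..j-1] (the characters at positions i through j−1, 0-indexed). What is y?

ppq

State sequence: s0 -p-> s2 -p-> s6 -q-> s0 -p-> s2 -p-> s6 -q-> s0 -p-> s2 -p-> s6 -q-> s0 -p-> s2 -p-> s6
First repeat at step 3: s0 was already visited.

So i = 0, j = 3, giving x = w[0:0] = ε, y = w[0:3] = ppq, z = w[3:11] = ppqppqpp.
Check: |xy| = 3 ≤ 7 and |y| = 3 ≥ 1. Reading y takes A from s0 back to s0, so every xyⁱz is accepted.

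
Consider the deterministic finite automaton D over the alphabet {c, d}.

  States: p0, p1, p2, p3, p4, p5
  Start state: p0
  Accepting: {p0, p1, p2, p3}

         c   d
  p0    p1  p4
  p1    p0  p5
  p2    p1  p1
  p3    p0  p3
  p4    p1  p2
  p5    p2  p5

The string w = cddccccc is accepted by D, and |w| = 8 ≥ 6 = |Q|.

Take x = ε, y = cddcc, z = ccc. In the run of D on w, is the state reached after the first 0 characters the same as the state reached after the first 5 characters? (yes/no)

Run of D on the first 5 characters of w = c d d c c:
  step 0: p0  (start)
  step 1: p1  (read c: p0→p1)
  step 2: p5  (read d: p1→p5)
  step 3: p5  (read d: p5→p5)
  step 4: p2  (read c: p5→p2)
  step 5: p1  (read c: p2→p1)

After x (step 0): p0. After xy (step 5): p1.
They differ (p0 ≠ p1), so y is not a cycle from the state after x; this split is not the one the pumping-lemma construction produces, and pumping y need not keep the string in L(D).

no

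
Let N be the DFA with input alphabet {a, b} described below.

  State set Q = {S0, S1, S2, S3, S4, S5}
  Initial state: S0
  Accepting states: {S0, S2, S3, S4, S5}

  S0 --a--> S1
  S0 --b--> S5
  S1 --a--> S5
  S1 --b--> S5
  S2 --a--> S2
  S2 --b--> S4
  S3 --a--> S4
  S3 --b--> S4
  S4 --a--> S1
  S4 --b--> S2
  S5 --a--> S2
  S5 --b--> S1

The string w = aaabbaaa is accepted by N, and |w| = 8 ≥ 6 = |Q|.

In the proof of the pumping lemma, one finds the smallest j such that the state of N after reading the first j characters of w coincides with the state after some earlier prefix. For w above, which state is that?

Run of N on w = a a a b b a a a:
  step 0: S0  (start)
  step 1: S1  (read a: S0→S1)
  step 2: S5  (read a: S1→S5)
  step 3: S2  (read a: S5→S2)
  step 4: S4  (read b: S2→S4)
  step 5: S2  (read b: S4→S2)   ← first repeat (S2 seen earlier)
  step 6: S2  (read a: S2→S2)
  step 7: S2  (read a: S2→S2)
  step 8: S2  (read a: S2→S2)

The earliest repeat is at step j = 5: N is in S2, which it already visited at step i = 3.

S2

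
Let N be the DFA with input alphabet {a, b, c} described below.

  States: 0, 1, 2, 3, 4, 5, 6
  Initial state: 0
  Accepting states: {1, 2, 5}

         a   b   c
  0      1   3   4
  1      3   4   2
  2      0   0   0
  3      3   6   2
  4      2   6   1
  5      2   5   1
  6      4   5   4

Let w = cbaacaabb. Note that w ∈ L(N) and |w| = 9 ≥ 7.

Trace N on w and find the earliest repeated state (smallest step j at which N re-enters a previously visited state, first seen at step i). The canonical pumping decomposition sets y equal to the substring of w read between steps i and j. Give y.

ba

Run of N on w = c b a a c a a b b:
  step 0: 0  (start)
  step 1: 4  (read c: 0→4)
  step 2: 6  (read b: 4→6)
  step 3: 4  (read a: 6→4)   ← first repeat (4 seen earlier)
  step 4: 2  (read a: 4→2)
  step 5: 0  (read c: 2→0)
  step 6: 1  (read a: 0→1)
  step 7: 3  (read a: 1→3)
  step 8: 6  (read b: 3→6)
  step 9: 5  (read b: 6→5)

So i = 1, j = 3, giving x = w[0:1] = c, y = w[1:3] = ba, z = w[3:9] = acaabb.
Check: |xy| = 3 ≤ 7 and |y| = 2 ≥ 1. Reading y takes N from 4 back to 4, so every xyⁱz is accepted.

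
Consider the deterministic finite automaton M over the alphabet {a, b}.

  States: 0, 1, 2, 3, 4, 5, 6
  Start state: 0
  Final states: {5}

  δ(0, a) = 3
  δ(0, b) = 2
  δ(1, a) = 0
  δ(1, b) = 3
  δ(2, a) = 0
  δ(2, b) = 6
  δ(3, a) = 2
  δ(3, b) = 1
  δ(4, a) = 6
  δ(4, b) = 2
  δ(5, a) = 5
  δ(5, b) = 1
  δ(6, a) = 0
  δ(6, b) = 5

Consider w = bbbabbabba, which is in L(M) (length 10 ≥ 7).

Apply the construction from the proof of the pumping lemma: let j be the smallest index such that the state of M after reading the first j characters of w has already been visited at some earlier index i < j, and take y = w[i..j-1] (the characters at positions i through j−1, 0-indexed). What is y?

a

Run of M on w = b b b a b b a b b a:
  step 0: 0  (start)
  step 1: 2  (read b: 0→2)
  step 2: 6  (read b: 2→6)
  step 3: 5  (read b: 6→5)
  step 4: 5  (read a: 5→5)   ← first repeat (5 seen earlier)
  step 5: 1  (read b: 5→1)
  step 6: 3  (read b: 1→3)
  step 7: 2  (read a: 3→2)
  step 8: 6  (read b: 2→6)
  step 9: 5  (read b: 6→5)
  step 10: 5  (read a: 5→5)

So i = 3, j = 4, giving x = w[0:3] = bbb, y = w[3:4] = a, z = w[4:10] = bbabba.
Check: |xy| = 4 ≤ 7 and |y| = 1 ≥ 1. Reading y takes M from 5 back to 5, so every xyⁱz is accepted.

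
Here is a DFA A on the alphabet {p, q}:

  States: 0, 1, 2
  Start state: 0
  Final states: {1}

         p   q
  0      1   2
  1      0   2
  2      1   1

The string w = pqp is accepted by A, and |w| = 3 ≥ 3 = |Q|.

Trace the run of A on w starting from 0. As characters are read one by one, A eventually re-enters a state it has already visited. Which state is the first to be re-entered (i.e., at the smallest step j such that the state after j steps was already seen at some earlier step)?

Run of A on w = p q p:
  step 0: 0  (start)
  step 1: 1  (read p: 0→1)
  step 2: 2  (read q: 1→2)
  step 3: 1  (read p: 2→1)   ← first repeat (1 seen earlier)

The earliest repeat is at step j = 3: A is in 1, which it already visited at step i = 1.

1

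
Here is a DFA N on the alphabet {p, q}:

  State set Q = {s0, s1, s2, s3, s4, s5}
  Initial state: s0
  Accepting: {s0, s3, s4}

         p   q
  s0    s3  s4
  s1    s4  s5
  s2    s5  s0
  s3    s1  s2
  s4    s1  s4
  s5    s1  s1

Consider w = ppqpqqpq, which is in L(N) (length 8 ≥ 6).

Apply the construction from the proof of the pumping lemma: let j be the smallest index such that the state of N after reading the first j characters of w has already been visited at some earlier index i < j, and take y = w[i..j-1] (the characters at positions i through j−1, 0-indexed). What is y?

qp

State sequence: s0 -p-> s3 -p-> s1 -q-> s5 -p-> s1 -q-> s5 -q-> s1 -p-> s4 -q-> s4
First repeat at step 4: s1 was already visited.

So i = 2, j = 4, giving x = w[0:2] = pp, y = w[2:4] = qp, z = w[4:8] = qqpq.
Check: |xy| = 4 ≤ 6 and |y| = 2 ≥ 1. Reading y takes N from s1 back to s1, so every xyⁱz is accepted.
Since N has 6 states, any run of length ≥ 6 visits 6+1 states, so by pigeonhole some state repeats within the first 6 steps — that repeat gives the pumpable loop.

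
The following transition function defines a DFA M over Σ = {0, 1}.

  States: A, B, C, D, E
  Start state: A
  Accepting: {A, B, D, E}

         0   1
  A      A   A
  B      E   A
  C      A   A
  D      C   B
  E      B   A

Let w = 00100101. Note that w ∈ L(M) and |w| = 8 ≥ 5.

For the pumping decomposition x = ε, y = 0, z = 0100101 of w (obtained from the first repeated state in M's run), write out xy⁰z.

xy⁰z = xz = ε·0100101 = 0100101.
Reading y = 0 takes M from A back to A, so after x the machine is still in A, and z then leads to the accepting state A. Hence 0100101 ∈ L(M).

0100101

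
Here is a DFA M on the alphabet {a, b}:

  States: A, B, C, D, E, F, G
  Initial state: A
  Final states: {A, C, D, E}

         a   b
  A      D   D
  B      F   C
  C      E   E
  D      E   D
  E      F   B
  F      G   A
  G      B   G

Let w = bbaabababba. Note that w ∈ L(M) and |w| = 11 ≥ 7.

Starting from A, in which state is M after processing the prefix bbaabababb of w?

Run of M on the first 10 characters of w = b b a a b a b a b b:
  step 0: A  (start)
  step 1: D  (read b: A→D)
  step 2: D  (read b: D→D)
  step 3: E  (read a: D→E)
  step 4: F  (read a: E→F)
  step 5: A  (read b: F→A)
  step 6: D  (read a: A→D)
  step 7: D  (read b: D→D)
  step 8: E  (read a: D→E)
  step 9: B  (read b: E→B)
  step 10: C  (read b: B→C)

After reading 10 characters, M is in state C.

C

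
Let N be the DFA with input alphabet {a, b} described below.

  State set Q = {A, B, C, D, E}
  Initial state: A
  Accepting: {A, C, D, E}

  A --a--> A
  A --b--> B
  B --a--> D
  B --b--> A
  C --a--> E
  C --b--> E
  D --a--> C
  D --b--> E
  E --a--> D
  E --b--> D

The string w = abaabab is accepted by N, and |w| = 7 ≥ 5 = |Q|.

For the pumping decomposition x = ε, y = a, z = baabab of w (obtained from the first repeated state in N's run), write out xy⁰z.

xy⁰z = xz = ε·baabab = baabab.
Reading y = a takes N from A back to A, so after x the machine is still in A, and z then leads to the accepting state E. Hence baabab ∈ L(N).

baabab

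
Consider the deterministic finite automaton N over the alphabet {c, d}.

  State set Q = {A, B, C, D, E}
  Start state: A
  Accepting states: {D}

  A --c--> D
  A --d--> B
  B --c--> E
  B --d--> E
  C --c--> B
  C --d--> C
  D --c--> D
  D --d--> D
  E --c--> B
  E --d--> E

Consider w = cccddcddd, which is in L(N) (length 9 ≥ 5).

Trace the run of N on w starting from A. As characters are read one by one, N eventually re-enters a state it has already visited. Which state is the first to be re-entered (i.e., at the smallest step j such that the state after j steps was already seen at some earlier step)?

D

Run of N on w = c c c d d c d d d:
  step 0: A  (start)
  step 1: D  (read c: A→D)
  step 2: D  (read c: D→D)   ← first repeat (D seen earlier)
  step 3: D  (read c: D→D)
  step 4: D  (read d: D→D)
  step 5: D  (read d: D→D)
  step 6: D  (read c: D→D)
  step 7: D  (read d: D→D)
  step 8: D  (read d: D→D)
  step 9: D  (read d: D→D)

The earliest repeat is at step j = 2: N is in D, which it already visited at step i = 1.
Since N has 5 states, any run of length ≥ 5 visits 5+1 states, so by pigeonhole some state repeats within the first 5 steps — that repeat gives the pumpable loop.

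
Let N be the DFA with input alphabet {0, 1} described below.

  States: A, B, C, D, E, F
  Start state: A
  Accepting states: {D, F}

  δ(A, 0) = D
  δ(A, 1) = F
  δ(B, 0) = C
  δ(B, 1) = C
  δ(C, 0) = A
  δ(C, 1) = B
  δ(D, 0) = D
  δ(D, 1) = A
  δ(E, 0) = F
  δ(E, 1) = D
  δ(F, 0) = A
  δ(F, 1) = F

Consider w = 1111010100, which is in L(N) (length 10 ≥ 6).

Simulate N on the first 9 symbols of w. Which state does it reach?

Run of N on the first 9 characters of w = 1 1 1 1 0 1 0 1 0:
  step 0: A  (start)
  step 1: F  (read 1: A→F)
  step 2: F  (read 1: F→F)
  step 3: F  (read 1: F→F)
  step 4: F  (read 1: F→F)
  step 5: A  (read 0: F→A)
  step 6: F  (read 1: A→F)
  step 7: A  (read 0: F→A)
  step 8: F  (read 1: A→F)
  step 9: A  (read 0: F→A)

After reading 9 characters, N is in state A.

A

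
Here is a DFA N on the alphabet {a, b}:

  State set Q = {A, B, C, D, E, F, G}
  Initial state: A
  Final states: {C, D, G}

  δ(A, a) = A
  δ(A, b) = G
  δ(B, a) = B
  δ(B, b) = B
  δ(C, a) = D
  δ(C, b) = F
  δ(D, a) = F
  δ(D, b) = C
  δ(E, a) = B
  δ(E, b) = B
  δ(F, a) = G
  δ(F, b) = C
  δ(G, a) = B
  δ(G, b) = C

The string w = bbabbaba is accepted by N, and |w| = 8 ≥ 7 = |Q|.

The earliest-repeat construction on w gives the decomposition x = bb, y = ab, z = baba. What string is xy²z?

bbababbaba

xy^2z = bb·ab·ab·baba = bbababbaba.
Reading y = ab takes N from C back to C, so after x·y·y the machine is still in C, and z then leads to the accepting state D. Hence bbababbaba ∈ L(N).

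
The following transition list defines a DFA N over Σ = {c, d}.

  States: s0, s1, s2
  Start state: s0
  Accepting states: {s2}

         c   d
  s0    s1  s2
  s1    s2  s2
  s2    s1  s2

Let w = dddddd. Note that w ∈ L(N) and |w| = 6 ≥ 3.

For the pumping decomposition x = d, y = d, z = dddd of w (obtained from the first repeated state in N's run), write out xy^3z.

dddddddd

xy^3z = d·d·d·d·dddd = dddddddd.
Reading y = d takes N from s2 back to s2, so after x·y·y·y the machine is still in s2, and z then leads to the accepting state s2. Hence dddddddd ∈ L(N).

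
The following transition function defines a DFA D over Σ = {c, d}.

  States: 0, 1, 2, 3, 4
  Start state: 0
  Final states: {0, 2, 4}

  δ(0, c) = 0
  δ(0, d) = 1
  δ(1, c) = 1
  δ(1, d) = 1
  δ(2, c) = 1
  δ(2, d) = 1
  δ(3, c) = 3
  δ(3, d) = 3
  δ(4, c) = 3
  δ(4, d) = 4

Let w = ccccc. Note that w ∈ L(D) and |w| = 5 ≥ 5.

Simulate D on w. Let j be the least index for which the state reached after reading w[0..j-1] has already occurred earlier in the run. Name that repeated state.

0

Run of D on w = c c c c c:
  step 0: 0  (start)
  step 1: 0  (read c: 0→0)   ← first repeat (0 seen earlier)
  step 2: 0  (read c: 0→0)
  step 3: 0  (read c: 0→0)
  step 4: 0  (read c: 0→0)
  step 5: 0  (read c: 0→0)

The earliest repeat is at step j = 1: D is in 0, which it already visited at step i = 0.
With |Q| = 5, pigeonhole forces a state repeat no later than step 5; the substring read between the first and second visits to that state can be pumped.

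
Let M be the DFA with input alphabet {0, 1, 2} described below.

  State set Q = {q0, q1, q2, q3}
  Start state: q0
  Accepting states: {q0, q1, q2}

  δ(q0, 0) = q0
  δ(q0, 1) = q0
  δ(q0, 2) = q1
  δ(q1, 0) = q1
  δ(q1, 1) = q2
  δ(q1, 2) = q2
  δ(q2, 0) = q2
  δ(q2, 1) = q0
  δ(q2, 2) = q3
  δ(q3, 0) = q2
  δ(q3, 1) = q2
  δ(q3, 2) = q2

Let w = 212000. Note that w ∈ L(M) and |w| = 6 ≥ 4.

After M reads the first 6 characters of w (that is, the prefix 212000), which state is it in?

State sequence: q0 -2-> q1 -1-> q2 -2-> q3 -0-> q2 -0-> q2 -0-> q2

After reading 6 characters, M is in state q2.
(This kind of state-tracing is the core of the pumping-lemma construction: with 4 states, pigeonhole forces a repeat within the first 4 steps.)

q2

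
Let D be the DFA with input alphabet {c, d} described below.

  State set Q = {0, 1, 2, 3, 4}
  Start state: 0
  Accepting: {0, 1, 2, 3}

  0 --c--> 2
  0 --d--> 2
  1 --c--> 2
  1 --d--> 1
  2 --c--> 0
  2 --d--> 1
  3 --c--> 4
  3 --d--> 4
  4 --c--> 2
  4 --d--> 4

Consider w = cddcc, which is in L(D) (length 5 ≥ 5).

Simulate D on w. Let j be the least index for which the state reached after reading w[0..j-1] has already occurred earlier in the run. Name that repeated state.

1

Run of D on w = c d d c c:
  step 0: 0  (start)
  step 1: 2  (read c: 0→2)
  step 2: 1  (read d: 2→1)
  step 3: 1  (read d: 1→1)   ← first repeat (1 seen earlier)
  step 4: 2  (read c: 1→2)
  step 5: 0  (read c: 2→0)

The earliest repeat is at step j = 3: D is in 1, which it already visited at step i = 2.
Pumping length from the standard proof: p = 5 (the number of states). The repeated state found above gives |xy| = j ≤ 5 and |y| = j − i ≥ 1.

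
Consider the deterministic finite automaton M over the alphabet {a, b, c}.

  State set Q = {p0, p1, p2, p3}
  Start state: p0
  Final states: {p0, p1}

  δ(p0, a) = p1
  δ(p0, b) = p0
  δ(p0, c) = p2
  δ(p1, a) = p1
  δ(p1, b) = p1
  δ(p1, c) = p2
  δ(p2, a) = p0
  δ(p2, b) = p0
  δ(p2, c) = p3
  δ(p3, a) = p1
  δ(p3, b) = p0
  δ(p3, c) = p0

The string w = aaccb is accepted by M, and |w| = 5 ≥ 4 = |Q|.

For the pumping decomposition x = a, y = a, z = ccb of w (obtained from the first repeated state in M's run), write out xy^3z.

xy^3z = a·a·a·a·ccb = aaaaccb.
Reading y = a takes M from p1 back to p1, so after x·y·y·y the machine is still in p1, and z then leads to the accepting state p0. Hence aaaaccb ∈ L(M).

aaaaccb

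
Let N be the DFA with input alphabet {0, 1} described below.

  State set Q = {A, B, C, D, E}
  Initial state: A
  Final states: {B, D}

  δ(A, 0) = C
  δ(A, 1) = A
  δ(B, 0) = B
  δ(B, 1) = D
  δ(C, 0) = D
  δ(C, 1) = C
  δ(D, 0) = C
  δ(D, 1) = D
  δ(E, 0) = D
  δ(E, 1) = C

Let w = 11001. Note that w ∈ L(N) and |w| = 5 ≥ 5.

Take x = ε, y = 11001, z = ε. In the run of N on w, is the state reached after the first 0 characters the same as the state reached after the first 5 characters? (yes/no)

no

Run of N on the first 5 characters of w = 1 1 0 0 1:
  step 0: A  (start)
  step 1: A  (read 1: A→A)
  step 2: A  (read 1: A→A)
  step 3: C  (read 0: A→C)
  step 4: D  (read 0: C→D)
  step 5: D  (read 1: D→D)

After x (step 0): A. After xy (step 5): D.
They differ (A ≠ D), so y is not a cycle from the state after x; this split is not the one the pumping-lemma construction produces, and pumping y need not keep the string in L(N).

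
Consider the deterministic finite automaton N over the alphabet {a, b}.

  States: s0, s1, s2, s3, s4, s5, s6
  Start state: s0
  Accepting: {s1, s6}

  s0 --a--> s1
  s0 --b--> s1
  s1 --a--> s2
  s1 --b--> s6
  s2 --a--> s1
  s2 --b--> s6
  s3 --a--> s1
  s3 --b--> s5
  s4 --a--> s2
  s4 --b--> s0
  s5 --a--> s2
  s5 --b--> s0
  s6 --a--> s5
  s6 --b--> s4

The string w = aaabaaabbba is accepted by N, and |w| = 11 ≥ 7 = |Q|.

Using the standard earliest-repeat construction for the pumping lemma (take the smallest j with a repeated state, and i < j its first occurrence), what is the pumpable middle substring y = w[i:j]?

State sequence: s0 -a-> s1 -a-> s2 -a-> s1 -b-> s6 -a-> s5 -a-> s2 -a-> s1 -b-> s6 -b-> s4 -b-> s0 -a-> s1
First repeat at step 3: s1 was already visited.

So i = 1, j = 3, giving x = w[0:1] = a, y = w[1:3] = aa, z = w[3:11] = baaabbba.
Check: |xy| = 3 ≤ 7 and |y| = 2 ≥ 1. Reading y takes N from s1 back to s1, so every xyⁱz is accepted.
Since N has 7 states, any run of length ≥ 7 visits 7+1 states, so by pigeonhole some state repeats within the first 7 steps — that repeat gives the pumpable loop.

aa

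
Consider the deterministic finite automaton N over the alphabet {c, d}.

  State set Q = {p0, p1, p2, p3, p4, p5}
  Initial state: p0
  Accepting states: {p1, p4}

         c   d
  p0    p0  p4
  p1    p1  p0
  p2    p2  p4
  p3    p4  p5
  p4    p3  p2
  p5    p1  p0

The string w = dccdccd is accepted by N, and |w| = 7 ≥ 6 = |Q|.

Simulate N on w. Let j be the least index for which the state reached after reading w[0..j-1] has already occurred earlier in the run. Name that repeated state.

p4

State sequence: p0 -d-> p4 -c-> p3 -c-> p4 -d-> p2 -c-> p2 -c-> p2 -d-> p4
First repeat at step 3: p4 was already visited.

The earliest repeat is at step j = 3: N is in p4, which it already visited at step i = 1.
Since N has 6 states, any run of length ≥ 6 visits 6+1 states, so by pigeonhole some state repeats within the first 6 steps — that repeat gives the pumpable loop.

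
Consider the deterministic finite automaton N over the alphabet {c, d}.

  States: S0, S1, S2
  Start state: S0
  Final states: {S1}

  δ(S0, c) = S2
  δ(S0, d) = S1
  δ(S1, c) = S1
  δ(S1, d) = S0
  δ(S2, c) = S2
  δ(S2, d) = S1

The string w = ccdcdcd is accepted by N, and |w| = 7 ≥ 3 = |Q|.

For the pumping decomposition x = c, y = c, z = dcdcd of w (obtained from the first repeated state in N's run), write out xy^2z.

cccdcdcd

xy^2z = c·c·c·dcdcd = cccdcdcd.
Reading y = c takes N from S2 back to S2, so after x·y·y the machine is still in S2, and z then leads to the accepting state S1. Hence cccdcdcd ∈ L(N).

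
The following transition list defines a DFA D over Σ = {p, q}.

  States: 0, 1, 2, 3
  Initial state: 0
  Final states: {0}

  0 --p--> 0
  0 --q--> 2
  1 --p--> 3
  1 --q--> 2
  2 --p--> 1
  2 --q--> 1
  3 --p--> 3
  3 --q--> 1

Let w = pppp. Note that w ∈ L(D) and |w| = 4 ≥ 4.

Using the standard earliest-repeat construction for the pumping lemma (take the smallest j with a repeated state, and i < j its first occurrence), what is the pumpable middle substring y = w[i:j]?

State sequence: 0 -p-> 0 -p-> 0 -p-> 0 -p-> 0
First repeat at step 1: 0 was already visited.

So i = 0, j = 1, giving x = w[0:0] = ε, y = w[0:1] = p, z = w[1:4] = ppp.
Check: |xy| = 1 ≤ 4 and |y| = 1 ≥ 1. Reading y takes D from 0 back to 0, so every xyⁱz is accepted.
Since D has 4 states, any run of length ≥ 4 visits 4+1 states, so by pigeonhole some state repeats within the first 4 steps — that repeat gives the pumpable loop.

p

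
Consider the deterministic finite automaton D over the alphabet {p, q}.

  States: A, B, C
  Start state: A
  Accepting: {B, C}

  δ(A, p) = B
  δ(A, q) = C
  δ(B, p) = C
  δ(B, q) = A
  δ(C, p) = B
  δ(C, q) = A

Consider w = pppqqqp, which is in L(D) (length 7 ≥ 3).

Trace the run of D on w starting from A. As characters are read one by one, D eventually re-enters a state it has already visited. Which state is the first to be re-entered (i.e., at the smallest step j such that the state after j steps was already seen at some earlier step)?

B

State sequence: A -p-> B -p-> C -p-> B -q-> A -q-> C -q-> A -p-> B
First repeat at step 3: B was already visited.

The earliest repeat is at step j = 3: D is in B, which it already visited at step i = 1.
The DFA has 3 states, so the proof of the pumping lemma guarantees a repeated state among the first 3+1 visited; the segment between the two visits is the pumpable y.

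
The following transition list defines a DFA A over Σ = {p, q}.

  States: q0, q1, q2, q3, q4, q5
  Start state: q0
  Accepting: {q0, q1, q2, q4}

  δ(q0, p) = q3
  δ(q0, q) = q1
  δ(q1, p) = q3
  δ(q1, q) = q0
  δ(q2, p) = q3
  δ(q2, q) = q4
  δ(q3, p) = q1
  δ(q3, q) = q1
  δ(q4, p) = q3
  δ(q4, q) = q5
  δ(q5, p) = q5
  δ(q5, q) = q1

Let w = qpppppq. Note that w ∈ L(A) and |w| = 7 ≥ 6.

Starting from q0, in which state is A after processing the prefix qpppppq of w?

q1

State sequence: q0 -q-> q1 -p-> q3 -p-> q1 -p-> q3 -p-> q1 -p-> q3 -q-> q1

After reading 7 characters, A is in state q1.
(This kind of state-tracing is the core of the pumping-lemma construction: with 6 states, pigeonhole forces a repeat within the first 6 steps.)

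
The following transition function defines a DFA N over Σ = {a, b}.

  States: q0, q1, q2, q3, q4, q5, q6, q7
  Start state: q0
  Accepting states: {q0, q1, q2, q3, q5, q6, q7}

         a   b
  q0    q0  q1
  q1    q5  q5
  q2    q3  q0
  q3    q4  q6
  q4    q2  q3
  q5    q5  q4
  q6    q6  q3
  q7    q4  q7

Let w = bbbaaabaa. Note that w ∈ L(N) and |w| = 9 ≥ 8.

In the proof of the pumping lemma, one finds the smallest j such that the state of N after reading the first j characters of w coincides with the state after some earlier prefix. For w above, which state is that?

State sequence: q0 -b-> q1 -b-> q5 -b-> q4 -a-> q2 -a-> q3 -a-> q4 -b-> q3 -a-> q4 -a-> q2
First repeat at step 6: q4 was already visited.

The earliest repeat is at step j = 6: N is in q4, which it already visited at step i = 3.
Since N has 8 states, any run of length ≥ 8 visits 8+1 states, so by pigeonhole some state repeats within the first 8 steps — that repeat gives the pumpable loop.

q4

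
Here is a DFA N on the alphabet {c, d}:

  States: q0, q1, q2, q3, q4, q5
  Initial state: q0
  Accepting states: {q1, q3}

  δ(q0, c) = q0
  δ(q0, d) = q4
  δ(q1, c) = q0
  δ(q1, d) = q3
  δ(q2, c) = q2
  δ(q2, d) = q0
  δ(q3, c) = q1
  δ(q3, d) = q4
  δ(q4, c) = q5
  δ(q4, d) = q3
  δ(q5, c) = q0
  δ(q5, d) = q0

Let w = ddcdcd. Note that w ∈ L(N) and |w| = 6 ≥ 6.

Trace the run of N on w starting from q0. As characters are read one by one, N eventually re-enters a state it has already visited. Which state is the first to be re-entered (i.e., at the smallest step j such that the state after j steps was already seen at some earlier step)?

Run of N on w = d d c d c d:
  step 0: q0  (start)
  step 1: q4  (read d: q0→q4)
  step 2: q3  (read d: q4→q3)
  step 3: q1  (read c: q3→q1)
  step 4: q3  (read d: q1→q3)   ← first repeat (q3 seen earlier)
  step 5: q1  (read c: q3→q1)
  step 6: q3  (read d: q1→q3)

The earliest repeat is at step j = 4: N is in q3, which it already visited at step i = 2.
Since N has 6 states, any run of length ≥ 6 visits 6+1 states, so by pigeonhole some state repeats within the first 6 steps — that repeat gives the pumpable loop.

q3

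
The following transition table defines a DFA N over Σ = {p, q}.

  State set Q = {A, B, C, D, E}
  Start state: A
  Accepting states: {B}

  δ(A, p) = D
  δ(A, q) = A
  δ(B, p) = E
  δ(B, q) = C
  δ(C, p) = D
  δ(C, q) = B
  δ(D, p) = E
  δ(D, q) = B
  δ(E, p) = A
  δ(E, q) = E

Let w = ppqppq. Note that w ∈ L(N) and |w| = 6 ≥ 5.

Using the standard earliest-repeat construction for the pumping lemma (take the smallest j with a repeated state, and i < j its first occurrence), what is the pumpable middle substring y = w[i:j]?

Run of N on w = p p q p p q:
  step 0: A  (start)
  step 1: D  (read p: A→D)
  step 2: E  (read p: D→E)
  step 3: E  (read q: E→E)   ← first repeat (E seen earlier)
  step 4: A  (read p: E→A)
  step 5: D  (read p: A→D)
  step 6: B  (read q: D→B)

So i = 2, j = 3, giving x = w[0:2] = pp, y = w[2:3] = q, z = w[3:6] = ppq.
Check: |xy| = 3 ≤ 5 and |y| = 1 ≥ 1. Reading y takes N from E back to E, so every xyⁱz is accepted.

q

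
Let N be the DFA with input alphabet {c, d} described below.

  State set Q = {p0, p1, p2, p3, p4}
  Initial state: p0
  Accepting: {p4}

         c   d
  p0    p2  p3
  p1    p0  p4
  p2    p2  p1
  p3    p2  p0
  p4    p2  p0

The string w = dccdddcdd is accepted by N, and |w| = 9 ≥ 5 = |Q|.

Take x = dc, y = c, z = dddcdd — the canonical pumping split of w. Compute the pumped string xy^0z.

dcdddcdd

xy⁰z = xz = dc·dddcdd = dcdddcdd.
Reading y = c takes N from p2 back to p2, so after x the machine is still in p2, and z then leads to the accepting state p4. Hence dcdddcdd ∈ L(N).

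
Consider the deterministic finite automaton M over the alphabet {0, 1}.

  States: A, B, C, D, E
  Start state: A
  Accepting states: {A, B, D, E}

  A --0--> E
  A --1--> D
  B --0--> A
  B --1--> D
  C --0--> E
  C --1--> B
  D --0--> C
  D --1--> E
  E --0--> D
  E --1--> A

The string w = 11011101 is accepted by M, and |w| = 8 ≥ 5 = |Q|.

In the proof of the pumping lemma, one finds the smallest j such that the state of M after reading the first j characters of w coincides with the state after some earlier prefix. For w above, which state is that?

State sequence: A -1-> D -1-> E -0-> D -1-> E -1-> A -1-> D -0-> C -1-> B
First repeat at step 3: D was already visited.

The earliest repeat is at step j = 3: M is in D, which it already visited at step i = 1.
The DFA has 5 states, so the proof of the pumping lemma guarantees a repeated state among the first 5+1 visited; the segment between the two visits is the pumpable y.

D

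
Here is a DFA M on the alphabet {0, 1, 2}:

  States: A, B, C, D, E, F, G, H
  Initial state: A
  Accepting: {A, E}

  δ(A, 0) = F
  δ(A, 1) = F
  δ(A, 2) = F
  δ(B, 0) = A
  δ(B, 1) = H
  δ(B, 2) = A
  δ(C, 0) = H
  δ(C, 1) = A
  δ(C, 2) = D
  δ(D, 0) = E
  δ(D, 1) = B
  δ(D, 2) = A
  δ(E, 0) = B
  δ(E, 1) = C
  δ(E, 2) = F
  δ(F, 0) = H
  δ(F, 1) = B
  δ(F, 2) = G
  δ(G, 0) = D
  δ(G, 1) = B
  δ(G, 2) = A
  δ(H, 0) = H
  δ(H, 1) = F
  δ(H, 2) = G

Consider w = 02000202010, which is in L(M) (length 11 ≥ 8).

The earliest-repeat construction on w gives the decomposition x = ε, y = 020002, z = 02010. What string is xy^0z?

02010

xy⁰z = xz = ε·02010 = 02010.
Reading y = 020002 takes M from A back to A, so after x the machine is still in A, and z then leads to the accepting state A. Hence 02010 ∈ L(M).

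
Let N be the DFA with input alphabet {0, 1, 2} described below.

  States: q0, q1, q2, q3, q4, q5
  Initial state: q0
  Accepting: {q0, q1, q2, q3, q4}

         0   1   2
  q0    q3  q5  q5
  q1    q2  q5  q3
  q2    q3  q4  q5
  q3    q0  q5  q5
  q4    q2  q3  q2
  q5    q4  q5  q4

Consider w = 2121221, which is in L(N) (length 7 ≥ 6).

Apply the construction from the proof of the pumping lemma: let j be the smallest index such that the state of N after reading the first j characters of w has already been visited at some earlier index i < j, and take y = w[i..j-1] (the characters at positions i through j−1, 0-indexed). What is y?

1

Run of N on w = 2 1 2 1 2 2 1:
  step 0: q0  (start)
  step 1: q5  (read 2: q0→q5)
  step 2: q5  (read 1: q5→q5)   ← first repeat (q5 seen earlier)
  step 3: q4  (read 2: q5→q4)
  step 4: q3  (read 1: q4→q3)
  step 5: q5  (read 2: q3→q5)
  step 6: q4  (read 2: q5→q4)
  step 7: q3  (read 1: q4→q3)

So i = 1, j = 2, giving x = w[0:1] = 2, y = w[1:2] = 1, z = w[2:7] = 21221.
Check: |xy| = 2 ≤ 6 and |y| = 1 ≥ 1. Reading y takes N from q5 back to q5, so every xyⁱz is accepted.
Since N has 6 states, any run of length ≥ 6 visits 6+1 states, so by pigeonhole some state repeats within the first 6 steps — that repeat gives the pumpable loop.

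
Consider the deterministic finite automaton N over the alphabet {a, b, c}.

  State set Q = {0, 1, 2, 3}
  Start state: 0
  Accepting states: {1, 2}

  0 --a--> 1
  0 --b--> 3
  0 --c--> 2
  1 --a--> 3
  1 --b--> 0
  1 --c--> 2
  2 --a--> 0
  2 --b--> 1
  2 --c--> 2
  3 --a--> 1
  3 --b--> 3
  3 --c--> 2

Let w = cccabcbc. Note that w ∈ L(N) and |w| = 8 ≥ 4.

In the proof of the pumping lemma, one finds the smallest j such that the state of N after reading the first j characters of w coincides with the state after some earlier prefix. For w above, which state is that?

Run of N on w = c c c a b c b c:
  step 0: 0  (start)
  step 1: 2  (read c: 0→2)
  step 2: 2  (read c: 2→2)   ← first repeat (2 seen earlier)
  step 3: 2  (read c: 2→2)
  step 4: 0  (read a: 2→0)
  step 5: 3  (read b: 0→3)
  step 6: 2  (read c: 3→2)
  step 7: 1  (read b: 2→1)
  step 8: 2  (read c: 1→2)

The earliest repeat is at step j = 2: N is in 2, which it already visited at step i = 1.
Since N has 4 states, any run of length ≥ 4 visits 4+1 states, so by pigeonhole some state repeats within the first 4 steps — that repeat gives the pumpable loop.

2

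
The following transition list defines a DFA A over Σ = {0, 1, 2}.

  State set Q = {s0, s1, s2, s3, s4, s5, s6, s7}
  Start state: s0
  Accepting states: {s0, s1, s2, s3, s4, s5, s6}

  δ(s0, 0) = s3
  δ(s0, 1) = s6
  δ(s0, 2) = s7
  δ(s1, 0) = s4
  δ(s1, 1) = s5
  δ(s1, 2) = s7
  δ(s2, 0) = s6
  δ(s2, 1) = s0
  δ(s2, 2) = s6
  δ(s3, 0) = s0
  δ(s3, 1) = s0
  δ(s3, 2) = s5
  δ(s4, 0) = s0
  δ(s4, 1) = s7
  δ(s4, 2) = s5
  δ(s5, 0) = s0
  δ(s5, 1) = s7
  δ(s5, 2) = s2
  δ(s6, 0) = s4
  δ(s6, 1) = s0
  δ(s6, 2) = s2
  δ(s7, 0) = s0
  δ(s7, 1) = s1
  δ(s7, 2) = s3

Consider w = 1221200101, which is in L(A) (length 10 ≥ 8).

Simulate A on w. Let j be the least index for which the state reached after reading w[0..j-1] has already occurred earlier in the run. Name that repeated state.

Run of A on w = 1 2 2 1 2 0 0 1 0 1:
  step 0: s0  (start)
  step 1: s6  (read 1: s0→s6)
  step 2: s2  (read 2: s6→s2)
  step 3: s6  (read 2: s2→s6)   ← first repeat (s6 seen earlier)
  step 4: s0  (read 1: s6→s0)
  step 5: s7  (read 2: s0→s7)
  step 6: s0  (read 0: s7→s0)
  step 7: s3  (read 0: s0→s3)
  step 8: s0  (read 1: s3→s0)
  step 9: s3  (read 0: s0→s3)
  step 10: s0  (read 1: s3→s0)

The earliest repeat is at step j = 3: A is in s6, which it already visited at step i = 1.
Pumping length from the standard proof: p = 8 (the number of states). The repeated state found above gives |xy| = j ≤ 8 and |y| = j − i ≥ 1.

s6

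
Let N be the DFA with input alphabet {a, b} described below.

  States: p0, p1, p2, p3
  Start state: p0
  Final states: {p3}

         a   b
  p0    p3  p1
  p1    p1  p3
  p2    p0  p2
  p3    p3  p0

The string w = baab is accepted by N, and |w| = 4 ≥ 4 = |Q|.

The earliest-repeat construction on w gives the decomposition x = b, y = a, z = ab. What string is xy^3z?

xy^3z = b·a·a·a·ab = baaaab.
Reading y = a takes N from p1 back to p1, so after x·y·y·y the machine is still in p1, and z then leads to the accepting state p3. Hence baaaab ∈ L(N).

baaaab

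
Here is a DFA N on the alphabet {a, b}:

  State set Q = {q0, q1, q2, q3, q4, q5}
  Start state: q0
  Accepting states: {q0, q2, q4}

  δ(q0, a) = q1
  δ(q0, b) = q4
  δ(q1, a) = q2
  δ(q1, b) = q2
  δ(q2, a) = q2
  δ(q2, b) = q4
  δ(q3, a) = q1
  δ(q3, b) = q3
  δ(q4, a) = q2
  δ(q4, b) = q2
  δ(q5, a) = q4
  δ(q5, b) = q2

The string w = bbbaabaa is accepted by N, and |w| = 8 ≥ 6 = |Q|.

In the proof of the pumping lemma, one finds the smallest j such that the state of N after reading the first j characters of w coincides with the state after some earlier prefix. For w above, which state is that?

Run of N on w = b b b a a b a a:
  step 0: q0  (start)
  step 1: q4  (read b: q0→q4)
  step 2: q2  (read b: q4→q2)
  step 3: q4  (read b: q2→q4)   ← first repeat (q4 seen earlier)
  step 4: q2  (read a: q4→q2)
  step 5: q2  (read a: q2→q2)
  step 6: q4  (read b: q2→q4)
  step 7: q2  (read a: q4→q2)
  step 8: q2  (read a: q2→q2)

The earliest repeat is at step j = 3: N is in q4, which it already visited at step i = 1.
The DFA has 6 states, so the proof of the pumping lemma guarantees a repeated state among the first 6+1 visited; the segment between the two visits is the pumpable y.

q4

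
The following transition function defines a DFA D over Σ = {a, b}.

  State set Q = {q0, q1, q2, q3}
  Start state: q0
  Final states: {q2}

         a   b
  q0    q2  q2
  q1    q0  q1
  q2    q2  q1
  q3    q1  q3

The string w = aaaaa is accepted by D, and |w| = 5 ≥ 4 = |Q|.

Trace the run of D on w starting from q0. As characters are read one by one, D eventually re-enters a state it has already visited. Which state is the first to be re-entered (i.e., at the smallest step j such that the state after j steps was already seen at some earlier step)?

q2

State sequence: q0 -a-> q2 -a-> q2 -a-> q2 -a-> q2 -a-> q2
First repeat at step 2: q2 was already visited.

The earliest repeat is at step j = 2: D is in q2, which it already visited at step i = 1.
The DFA has 4 states, so the proof of the pumping lemma guarantees a repeated state among the first 4+1 visited; the segment between the two visits is the pumpable y.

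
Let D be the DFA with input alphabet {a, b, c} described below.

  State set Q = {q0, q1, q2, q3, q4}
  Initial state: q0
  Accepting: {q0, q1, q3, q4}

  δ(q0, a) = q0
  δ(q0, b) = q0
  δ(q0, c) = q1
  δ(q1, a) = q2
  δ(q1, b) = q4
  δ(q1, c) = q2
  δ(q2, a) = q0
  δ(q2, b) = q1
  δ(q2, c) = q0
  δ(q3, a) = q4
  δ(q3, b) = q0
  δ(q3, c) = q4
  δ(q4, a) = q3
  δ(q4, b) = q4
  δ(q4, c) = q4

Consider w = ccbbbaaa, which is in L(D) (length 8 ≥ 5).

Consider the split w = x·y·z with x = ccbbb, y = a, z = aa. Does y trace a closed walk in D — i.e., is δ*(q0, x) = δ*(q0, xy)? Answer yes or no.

State sequence: q0 -c-> q1 -c-> q2 -b-> q1 -b-> q4 -b-> q4 -a-> q3

After x (step 5): q4. After xy (step 6): q3.
They differ (q4 ≠ q3), so y is not a cycle from the state after x; this split is not the one the pumping-lemma construction produces, and pumping y need not keep the string in L(D).

no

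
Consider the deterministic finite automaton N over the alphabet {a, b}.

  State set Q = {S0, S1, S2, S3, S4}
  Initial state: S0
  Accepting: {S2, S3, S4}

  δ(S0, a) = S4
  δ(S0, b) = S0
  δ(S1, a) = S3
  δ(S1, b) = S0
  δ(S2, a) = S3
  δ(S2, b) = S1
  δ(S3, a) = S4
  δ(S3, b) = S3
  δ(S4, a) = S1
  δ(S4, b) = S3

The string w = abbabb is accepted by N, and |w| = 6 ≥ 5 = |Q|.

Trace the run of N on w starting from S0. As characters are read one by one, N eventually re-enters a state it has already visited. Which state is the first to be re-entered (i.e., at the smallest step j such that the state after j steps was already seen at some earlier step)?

Run of N on w = a b b a b b:
  step 0: S0  (start)
  step 1: S4  (read a: S0→S4)
  step 2: S3  (read b: S4→S3)
  step 3: S3  (read b: S3→S3)   ← first repeat (S3 seen earlier)
  step 4: S4  (read a: S3→S4)
  step 5: S3  (read b: S4→S3)
  step 6: S3  (read b: S3→S3)

The earliest repeat is at step j = 3: N is in S3, which it already visited at step i = 2.
Pumping length from the standard proof: p = 5 (the number of states). The repeated state found above gives |xy| = j ≤ 5 and |y| = j − i ≥ 1.

S3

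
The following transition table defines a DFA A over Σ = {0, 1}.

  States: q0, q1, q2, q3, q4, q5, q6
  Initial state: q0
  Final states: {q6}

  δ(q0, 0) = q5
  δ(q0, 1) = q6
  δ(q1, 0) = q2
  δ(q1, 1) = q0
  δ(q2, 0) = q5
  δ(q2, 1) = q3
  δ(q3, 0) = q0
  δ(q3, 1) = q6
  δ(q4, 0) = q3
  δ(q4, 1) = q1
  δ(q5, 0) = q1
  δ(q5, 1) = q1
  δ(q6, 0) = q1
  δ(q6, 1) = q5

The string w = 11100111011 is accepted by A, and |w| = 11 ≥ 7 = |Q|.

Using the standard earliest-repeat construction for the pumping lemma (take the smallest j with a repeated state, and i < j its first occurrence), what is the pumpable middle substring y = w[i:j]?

Run of A on w = 1 1 1 0 0 1 1 1 0 1 1:
  step 0: q0  (start)
  step 1: q6  (read 1: q0→q6)
  step 2: q5  (read 1: q6→q5)
  step 3: q1  (read 1: q5→q1)
  step 4: q2  (read 0: q1→q2)
  step 5: q5  (read 0: q2→q5)   ← first repeat (q5 seen earlier)
  step 6: q1  (read 1: q5→q1)
  step 7: q0  (read 1: q1→q0)
  step 8: q6  (read 1: q0→q6)
  step 9: q1  (read 0: q6→q1)
  step 10: q0  (read 1: q1→q0)
  step 11: q6  (read 1: q0→q6)

So i = 2, j = 5, giving x = w[0:2] = 11, y = w[2:5] = 100, z = w[5:11] = 111011.
Check: |xy| = 5 ≤ 7 and |y| = 3 ≥ 1. Reading y takes A from q5 back to q5, so every xyⁱz is accepted.

100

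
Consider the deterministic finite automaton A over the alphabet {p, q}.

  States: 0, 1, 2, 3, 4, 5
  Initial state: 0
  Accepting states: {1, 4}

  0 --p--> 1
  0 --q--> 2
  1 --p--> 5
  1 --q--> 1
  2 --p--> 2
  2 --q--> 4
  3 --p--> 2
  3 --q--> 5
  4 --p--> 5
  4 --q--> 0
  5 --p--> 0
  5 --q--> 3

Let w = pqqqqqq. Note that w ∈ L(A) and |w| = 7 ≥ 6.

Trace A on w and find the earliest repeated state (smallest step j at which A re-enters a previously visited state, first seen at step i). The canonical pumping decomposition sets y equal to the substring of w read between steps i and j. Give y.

State sequence: 0 -p-> 1 -q-> 1 -q-> 1 -q-> 1 -q-> 1 -q-> 1 -q-> 1
First repeat at step 2: 1 was already visited.

So i = 1, j = 2, giving x = w[0:1] = p, y = w[1:2] = q, z = w[2:7] = qqqqq.
Check: |xy| = 2 ≤ 6 and |y| = 1 ≥ 1. Reading y takes A from 1 back to 1, so every xyⁱz is accepted.
The DFA has 6 states, so the proof of the pumping lemma guarantees a repeated state among the first 6+1 visited; the segment between the two visits is the pumpable y.

q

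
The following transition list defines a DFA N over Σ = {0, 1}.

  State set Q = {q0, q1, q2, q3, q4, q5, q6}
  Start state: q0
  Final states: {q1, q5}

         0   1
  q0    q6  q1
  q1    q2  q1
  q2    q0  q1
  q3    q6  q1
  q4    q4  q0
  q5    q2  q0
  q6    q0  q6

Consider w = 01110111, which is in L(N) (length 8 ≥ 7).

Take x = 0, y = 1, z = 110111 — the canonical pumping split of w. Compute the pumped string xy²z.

011110111

xy^2z = 0·1·1·110111 = 011110111.
Reading y = 1 takes N from q6 back to q6, so after x·y·y the machine is still in q6, and z then leads to the accepting state q1. Hence 011110111 ∈ L(N).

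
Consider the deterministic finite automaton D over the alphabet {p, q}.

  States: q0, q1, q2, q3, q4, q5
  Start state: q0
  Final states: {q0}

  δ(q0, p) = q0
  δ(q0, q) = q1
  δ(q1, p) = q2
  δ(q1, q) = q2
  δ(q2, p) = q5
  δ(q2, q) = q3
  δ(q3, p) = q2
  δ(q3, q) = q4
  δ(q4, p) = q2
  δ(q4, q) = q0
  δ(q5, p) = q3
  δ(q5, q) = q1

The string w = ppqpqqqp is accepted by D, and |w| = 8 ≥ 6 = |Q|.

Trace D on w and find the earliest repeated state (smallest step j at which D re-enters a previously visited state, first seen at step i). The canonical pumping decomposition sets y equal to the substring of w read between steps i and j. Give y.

p

Run of D on w = p p q p q q q p:
  step 0: q0  (start)
  step 1: q0  (read p: q0→q0)   ← first repeat (q0 seen earlier)
  step 2: q0  (read p: q0→q0)
  step 3: q1  (read q: q0→q1)
  step 4: q2  (read p: q1→q2)
  step 5: q3  (read q: q2→q3)
  step 6: q4  (read q: q3→q4)
  step 7: q0  (read q: q4→q0)
  step 8: q0  (read p: q0→q0)

So i = 0, j = 1, giving x = w[0:0] = ε, y = w[0:1] = p, z = w[1:8] = pqpqqqp.
Check: |xy| = 1 ≤ 6 and |y| = 1 ≥ 1. Reading y takes D from q0 back to q0, so every xyⁱz is accepted.
Since D has 6 states, any run of length ≥ 6 visits 6+1 states, so by pigeonhole some state repeats within the first 6 steps — that repeat gives the pumpable loop.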